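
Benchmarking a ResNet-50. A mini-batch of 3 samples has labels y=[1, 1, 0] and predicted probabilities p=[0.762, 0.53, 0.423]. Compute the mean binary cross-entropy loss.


L[0] = -ln(0.762) = 0.2718
L[1] = -ln(0.53) = 0.6349
L[2] = -ln(1-0.423) = -ln(0.577) = 0.5499
mean = (0.2718 + 0.6349 + 0.5499)/3 = 0.4855

0.4855


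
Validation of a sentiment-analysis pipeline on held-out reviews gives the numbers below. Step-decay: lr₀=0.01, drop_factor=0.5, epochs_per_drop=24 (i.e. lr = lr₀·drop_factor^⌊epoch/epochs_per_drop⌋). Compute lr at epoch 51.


n_drops = ⌊51/24⌋ = 2
lr = 0.01·0.5^2 = 0.01·0.25 = 0.0025

0.0025


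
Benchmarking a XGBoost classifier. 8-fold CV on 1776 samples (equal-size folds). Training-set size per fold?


Fold size = 1776/8 = 222
Training per fold = 1776 - 222 = 1554

1554


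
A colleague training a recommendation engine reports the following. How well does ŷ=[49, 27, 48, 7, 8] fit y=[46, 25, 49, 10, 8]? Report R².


ȳ = 27.6
SS_res = Σ(y-ŷ)² = 23
SS_tot = Σ(y-ȳ)² = 1497.2
R² = 1 - SS_res/SS_tot = 1 - 0.0154 = 0.9846

0.9846


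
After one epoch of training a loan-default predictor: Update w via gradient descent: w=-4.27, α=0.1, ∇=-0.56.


w_new = w - α·∇
= -4.27 - 0.1·-0.56
= -4.27 + 0.056
= -4.214

-4.214


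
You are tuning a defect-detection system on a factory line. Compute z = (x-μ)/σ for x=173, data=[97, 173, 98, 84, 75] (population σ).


μ = 105.4, σ = 34.8632
z = (173 - 105.4)/34.8632 = 1.939

1.939


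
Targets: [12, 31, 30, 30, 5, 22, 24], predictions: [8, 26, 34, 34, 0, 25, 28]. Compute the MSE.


Squared errors: (12-8)²=16, (31-26)²=25, (30-34)²=16, (30-34)²=16, (5-0)²=25, (22-25)²=9, (24-28)²=16
Sum = 123
MSE = 123/7 = 123/7

123/7


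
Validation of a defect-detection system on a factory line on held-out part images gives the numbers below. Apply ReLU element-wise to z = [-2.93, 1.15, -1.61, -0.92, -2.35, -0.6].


ReLU(-2.93) = max(0, -2.93) = 0.0
ReLU(1.15) = max(0, 1.15) = 1.15
ReLU(-1.61) = max(0, -1.61) = 0.0
ReLU(-0.92) = max(0, -0.92) = 0.0
ReLU(-2.35) = max(0, -2.35) = 0.0
ReLU(-0.6) = max(0, -0.6) = 0.0
result = [0.0, 1.15, 0.0, 0.0, 0.0, 0.0]

[0.0, 1.15, 0.0, 0.0, 0.0, 0.0]


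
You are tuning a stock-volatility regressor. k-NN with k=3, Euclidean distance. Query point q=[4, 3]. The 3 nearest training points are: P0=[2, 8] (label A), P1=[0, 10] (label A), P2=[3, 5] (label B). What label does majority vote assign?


d(q,P0) = 5.3852  (label A)
d(q,P1) = 8.0623  (label A)
d(q,P2) = 2.2361  (label B)
Votes: A=2, B=1
Majority → A

A


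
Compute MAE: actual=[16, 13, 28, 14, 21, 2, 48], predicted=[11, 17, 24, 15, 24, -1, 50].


Absolute errors: |16-11|=5, |13-17|=4, |28-24|=4, |14-15|=1, |21-24|=3, |2+ 1|=3, |48-50|=2
Sum = 22
MAE = 22/7 = 22/7

22/7


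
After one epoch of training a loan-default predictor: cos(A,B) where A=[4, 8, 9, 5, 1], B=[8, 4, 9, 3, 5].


A·B = 4·8 + 8·4 + 9·9 + 5·3 + 1·5 = 165
‖A‖ = √187 = 13.6748, ‖B‖ = √195 = 13.9642
cos = 165/(√187·√195) = 165/√36465 = 0.8641

0.8641


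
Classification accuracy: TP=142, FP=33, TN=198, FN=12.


Accuracy = (TP+TN)/(TP+TN+FP+FN)
= (142+198)/(385)
= 340/385 = 88.31%

88.31%


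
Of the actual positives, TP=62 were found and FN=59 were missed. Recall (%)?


Recall = TP/(TP+FN)
= 62/(62+59)
= 62/121 = 51.24%

51.24%


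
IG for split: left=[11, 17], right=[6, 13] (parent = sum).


Parent = [17, 30], H_parent = 0.9441
H_left = 0.9666 (n=28), H_right = 0.8997 (n=19)
H_children = (28/47)·0.9666 + (19/47)·0.8997 = 0.9396
IG = 0.9441 - 0.9396 = 0.0045

0.0045


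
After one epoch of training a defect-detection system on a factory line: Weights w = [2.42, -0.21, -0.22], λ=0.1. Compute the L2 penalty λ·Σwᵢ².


‖w‖₂² = (2.42)² + (-0.21)² + (-0.22)²
     = 5.8564 + 0.0441 + 0.0484
     = 5.9489
λ·‖w‖₂² = 0.1·5.9489 = 0.59489

0.59489


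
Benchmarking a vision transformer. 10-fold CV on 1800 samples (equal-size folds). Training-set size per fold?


Fold size = 1800/10 = 180
Training per fold = 1800 - 180 = 1620

1620


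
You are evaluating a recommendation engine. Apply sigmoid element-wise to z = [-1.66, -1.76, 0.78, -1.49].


σ(-1.66) = 1/(1+e^1.66) = 0.1598
σ(-1.76) = 1/(1+e^1.76) = 0.1468
σ(0.78) = 1/(1+e^-0.78) = 0.6857
σ(-1.49) = 1/(1+e^1.49) = 0.1839
result = [0.1598, 0.1468, 0.6857, 0.1839]

[0.1598, 0.1468, 0.6857, 0.1839]


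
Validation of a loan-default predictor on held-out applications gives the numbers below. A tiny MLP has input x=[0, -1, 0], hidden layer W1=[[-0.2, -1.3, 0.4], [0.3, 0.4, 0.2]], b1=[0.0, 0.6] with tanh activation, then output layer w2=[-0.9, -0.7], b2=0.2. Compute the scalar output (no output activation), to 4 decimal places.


z1[0] = (-0.2)·(0) + (-1.3)·(-1) + (0.4)·(0) + 0.0 = 1.3
z1[1] = (0.3)·(0) + (0.4)·(-1) + (0.2)·(0) + 0.6 = 0.2
h = tanh(z1) = [0.8617, 0.1974]
output = (-0.9)·(0.8617) + (-0.7)·(0.1974) + 0.2 = -0.7137

-0.7137


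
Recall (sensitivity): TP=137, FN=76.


Recall = TP/(TP+FN)
= 137/(137+76)
= 137/213 = 64.32%

64.32%


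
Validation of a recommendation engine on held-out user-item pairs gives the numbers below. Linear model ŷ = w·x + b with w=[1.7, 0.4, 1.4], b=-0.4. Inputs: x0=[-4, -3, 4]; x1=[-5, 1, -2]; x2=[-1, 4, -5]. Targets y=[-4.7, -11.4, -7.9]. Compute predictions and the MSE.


ŷ0 = (1.7)·(-4) + (0.4)·(-3) + (1.4)·(4) - 0.4 = -2.8
ŷ1 = (1.7)·(-5) + (0.4)·(1) + (1.4)·(-2) - 0.4 = -11.3
ŷ2 = (1.7)·(-1) + (0.4)·(4) + (1.4)·(-5) - 0.4 = -7.5
errors² = [3.61, 0.01, 0.16]
MSE = 3.7800/3 = 1.26

1.26


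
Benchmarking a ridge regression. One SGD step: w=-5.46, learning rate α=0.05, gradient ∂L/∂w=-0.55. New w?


w_new = w - α·∇
= -5.46 - 0.05·-0.55
= -5.46 + 0.0275
= -5.4325

-5.4325


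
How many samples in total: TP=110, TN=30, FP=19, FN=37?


Total = TP + TN + FP + FN
= 110 + 30 + 19 + 37
= 196
(Predicted positive: 129, predicted negative: 67)

196


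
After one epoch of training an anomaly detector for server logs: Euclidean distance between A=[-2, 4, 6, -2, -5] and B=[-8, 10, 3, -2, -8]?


d = √((-2+ 8)² + (4-10)² + (6-3)² + (-2+ 2)² + (-5+ 8)²)
  = √(36 + 36 + 9 + 0 + 9)
  = √90 = 9.4868

9.4868


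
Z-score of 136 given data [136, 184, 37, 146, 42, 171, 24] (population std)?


μ = 105.7143, σ = 63.6838
z = (136 - 105.7143)/63.6838 = 0.4756

0.4756


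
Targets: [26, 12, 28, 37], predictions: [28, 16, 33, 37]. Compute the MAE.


Absolute errors: |26-28|=2, |12-16|=4, |28-33|=5, |37-37|=0
Sum = 11
MAE = 11/4 = 11/4

11/4


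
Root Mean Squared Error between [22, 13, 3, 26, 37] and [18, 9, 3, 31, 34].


MSE = 66/5 = 13.2
RMSE = √(66/5) = 3.6332

3.6332


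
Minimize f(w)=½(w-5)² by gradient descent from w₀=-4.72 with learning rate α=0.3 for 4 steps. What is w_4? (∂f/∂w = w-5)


step 1: grad = -4.72-5 = -9.72; w = -4.72 - 0.3·(-9.72) = -1.804
step 2: grad = -1.804-5 = -6.804; w = -1.804 - 0.3·(-6.804) = 0.2372
step 3: grad = 0.2372-5 = -4.7628; w = 0.2372 - 0.3·(-4.7628) = 1.66604
step 4: grad = 1.66604-5 = -3.33396; w = 1.66604 - 0.3·(-3.33396) = 2.666228

2.666228


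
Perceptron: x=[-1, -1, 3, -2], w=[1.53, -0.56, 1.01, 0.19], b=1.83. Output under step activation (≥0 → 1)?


z = (-1)·(1.53) + (-1)·(-0.56) + (3)·(1.01) + (-2)·(0.19) + 1.83
  = 3.51
step(z) = 1 (z≥0)

1


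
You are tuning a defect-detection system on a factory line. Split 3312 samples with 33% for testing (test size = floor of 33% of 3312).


Test = ⌊3312·33/100⌋ = 1092
Train = 3312 - 1092 = 2220

Train: 2220, Test: 1092


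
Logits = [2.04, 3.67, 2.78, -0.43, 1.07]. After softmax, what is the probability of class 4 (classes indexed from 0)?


Exponentials: e^2.04=7.6906, e^3.67=39.2519, e^2.78=16.119, e^-0.43=0.6505, e^1.07=2.9154
Sum = 66.6274
Softmax = [0.1154, 0.5891, 0.2419, 0.0098, 0.0438]
p[4] = 2.9154/66.6274 = 0.0438

0.0438


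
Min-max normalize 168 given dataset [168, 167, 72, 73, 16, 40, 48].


min=16, max=168
(168-16)/(168-16) = 152/152 = 1.0

1.0


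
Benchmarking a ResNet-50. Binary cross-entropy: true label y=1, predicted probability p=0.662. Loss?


BCE = -[y·ln(p) + (1-y)·ln(1-p)]
= -1·ln(0.662) - 0
= -ln(0.662) = 0.4125

0.4125


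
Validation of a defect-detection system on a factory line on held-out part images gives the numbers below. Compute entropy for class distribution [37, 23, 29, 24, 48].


Probabilities: [37/161, 23/161, 29/161, 24/161, 48/161] ≈ [0.2298, 0.1429, 0.1801, 0.1491, 0.2981]
H = -((37/161)·log₂(37/161) + (23/161)·log₂(23/161) + (29/161)·log₂(29/161) + (24/161)·log₂(24/161) + (48/161)·log₂(48/161))
  = 2.2639 bits

2.2639 bits


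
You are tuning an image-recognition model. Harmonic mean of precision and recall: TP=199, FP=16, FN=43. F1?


Precision = 199/215 = 0.9256
Recall = 199/242 = 0.8223
F1 = 2·P·R/(P+R) = 2·TP/(2·TP+FP+FN) = 398/(398+16+43) = 398/457 = 0.8709

0.8709


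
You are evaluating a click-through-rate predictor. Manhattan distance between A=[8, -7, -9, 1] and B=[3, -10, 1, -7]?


d = |8-3| + |-7+ 10| + |-9-1| + |1+ 7|
  = 5 + 3 + 10 + 8
  = 26

26


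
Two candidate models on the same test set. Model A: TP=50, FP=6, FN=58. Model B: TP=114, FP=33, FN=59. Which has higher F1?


Model A: P=50/56=0.8929, R=50/108=0.463, F1=2PR/(P+R)=2TP/(2TP+FP+FN)=100/164=0.6098
Model B: P=114/147=0.7755, R=114/173=0.659, F1=2PR/(P+R)=2TP/(2TP+FP+FN)=228/320=0.7125
0.6098 < 0.7125 → Model B

Model B


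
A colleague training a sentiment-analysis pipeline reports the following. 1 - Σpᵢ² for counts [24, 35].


Probabilities: [24/59, 35/59] ≈ [0.4068, 0.5932]
Σpᵢ² = (576 + 1225)/59² = 1801/3481
Gini = 1 - Σpᵢ² = 1 - 1801/3481 = 0.4826

0.4826


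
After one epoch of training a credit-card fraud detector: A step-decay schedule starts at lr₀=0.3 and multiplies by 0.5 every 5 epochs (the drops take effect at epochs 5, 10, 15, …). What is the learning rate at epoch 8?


n_drops = ⌊8/5⌋ = 1
lr = 0.3·0.5^1 = 0.3·0.5 = 0.15

0.15


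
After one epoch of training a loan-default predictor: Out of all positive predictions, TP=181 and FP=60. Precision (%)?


Precision = TP/(TP+FP)
= 181/(181+60)
= 181/241 = 75.1%

75.1%


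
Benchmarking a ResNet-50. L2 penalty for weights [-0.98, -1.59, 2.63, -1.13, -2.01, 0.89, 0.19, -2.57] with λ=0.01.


‖w‖₂² = (-0.98)² + (-1.59)² + (2.63)² + (-1.13)² + (-2.01)² + (0.89)² + (0.19)² + (-2.57)²
     = 0.9604 + 2.5281 + 6.9169 + 1.2769 + 4.0401 + 0.7921 + 0.0361 + 6.6049
     = 23.1555
λ·‖w‖₂² = 0.01·23.1555 = 0.231555

0.231555


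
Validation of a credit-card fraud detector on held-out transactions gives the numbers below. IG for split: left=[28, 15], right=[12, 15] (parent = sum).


Parent = [40, 30], H_parent = 0.9852
H_left = 0.933 (n=43), H_right = 0.9911 (n=27)
H_children = (43/70)·0.933 + (27/70)·0.9911 = 0.9554
IG = 0.9852 - 0.9554 = 0.0298

0.0298


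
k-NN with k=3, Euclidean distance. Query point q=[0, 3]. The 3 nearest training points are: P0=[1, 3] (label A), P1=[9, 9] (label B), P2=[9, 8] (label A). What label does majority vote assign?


d(q,P0) = 1.0  (label A)
d(q,P1) = 10.8167  (label B)
d(q,P2) = 10.2956  (label A)
Votes: A=2, B=1
Majority → A

A


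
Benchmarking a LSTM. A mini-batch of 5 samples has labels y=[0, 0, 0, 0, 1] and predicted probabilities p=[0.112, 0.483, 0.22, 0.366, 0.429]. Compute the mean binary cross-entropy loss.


L[0] = -ln(1-0.112) = -ln(0.888) = 0.1188
L[1] = -ln(1-0.483) = -ln(0.517) = 0.6597
L[2] = -ln(1-0.22) = -ln(0.78) = 0.2485
L[3] = -ln(1-0.366) = -ln(0.634) = 0.4557
L[4] = -ln(0.429) = 0.8463
mean = (0.1188 + 0.6597 + 0.2485 + 0.4557 + 0.8463)/5 = 0.4658

0.4658


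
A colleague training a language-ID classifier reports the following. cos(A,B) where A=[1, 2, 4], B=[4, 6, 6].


A·B = 1·4 + 2·6 + 4·6 = 40
‖A‖ = √21 = 4.5826, ‖B‖ = √88 = 9.3808
cos = 40/(√21·√88) = 40/√1848 = 0.9305

0.9305


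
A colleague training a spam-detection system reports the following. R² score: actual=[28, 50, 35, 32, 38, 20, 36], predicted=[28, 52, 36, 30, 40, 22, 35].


ȳ = 34.1429
SS_res = Σ(y-ŷ)² = 18
SS_tot = Σ(y-ȳ)² = 512.86
R² = 1 - SS_res/SS_tot = 1 - 0.0351 = 0.9649

0.9649


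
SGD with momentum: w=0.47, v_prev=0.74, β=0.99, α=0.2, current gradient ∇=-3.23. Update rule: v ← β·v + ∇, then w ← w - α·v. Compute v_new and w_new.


v_new = 0.99·0.74 - 3.23 = 0.7326 - 3.23 = -2.4974
w_new = 0.47 - 0.2·-2.4974 = 0.47 + 0.49948 = 0.96948

v_new=-2.4974, w_new=0.96948


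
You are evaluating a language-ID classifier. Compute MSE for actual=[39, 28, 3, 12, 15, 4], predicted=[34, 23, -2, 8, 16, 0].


Squared errors: (39-34)²=25, (28-23)²=25, (3+ 2)²=25, (12-8)²=16, (15-16)²=1, (4-0)²=16
Sum = 108
MSE = 108/6 = 18

18


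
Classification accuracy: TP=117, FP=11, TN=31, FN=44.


Accuracy = (TP+TN)/(TP+TN+FP+FN)
= (117+31)/(203)
= 148/203 = 72.91%

72.91%


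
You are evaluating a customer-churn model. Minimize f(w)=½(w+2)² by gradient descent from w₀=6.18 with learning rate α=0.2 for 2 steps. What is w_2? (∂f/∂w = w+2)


step 1: grad = 6.18+2 = 8.18; w = 6.18 - 0.2·(8.18) = 4.544
step 2: grad = 4.544+2 = 6.544; w = 4.544 - 0.2·(6.544) = 3.2352

3.2352


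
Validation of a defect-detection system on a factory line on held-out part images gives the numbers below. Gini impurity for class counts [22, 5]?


Probabilities: [22/27, 5/27] ≈ [0.8148, 0.1852]
Σpᵢ² = (484 + 25)/27² = 509/729
Gini = 1 - Σpᵢ² = 1 - 509/729 = 0.3018

0.3018


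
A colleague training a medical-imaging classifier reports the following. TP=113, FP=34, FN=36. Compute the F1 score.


Precision = 113/147 = 0.7687
Recall = 113/149 = 0.7584
F1 = 2·P·R/(P+R) = 2·TP/(2·TP+FP+FN) = 226/(226+34+36) = 226/296 = 0.7635

0.7635


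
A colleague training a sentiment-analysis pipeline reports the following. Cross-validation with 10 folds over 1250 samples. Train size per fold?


Fold size = 1250/10 = 125
Training per fold = 1250 - 125 = 1125

1125


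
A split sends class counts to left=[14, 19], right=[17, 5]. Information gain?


Parent = [31, 24], H_parent = 0.9883
H_left = 0.9834 (n=33), H_right = 0.7732 (n=22)
H_children = (33/55)·0.9834 + (22/55)·0.7732 = 0.8993
IG = 0.9883 - 0.8993 = 0.089

0.089


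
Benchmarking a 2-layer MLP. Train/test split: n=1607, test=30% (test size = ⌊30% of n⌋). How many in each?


Test = ⌊1607·30/100⌋ = 482
Train = 1607 - 482 = 1125

Train: 1125, Test: 482


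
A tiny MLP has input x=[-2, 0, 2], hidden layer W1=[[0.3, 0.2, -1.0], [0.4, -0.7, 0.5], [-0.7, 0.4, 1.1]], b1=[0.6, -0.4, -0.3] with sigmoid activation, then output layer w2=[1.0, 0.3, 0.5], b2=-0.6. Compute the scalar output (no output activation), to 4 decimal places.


z1[0] = (0.3)·(-2) + (0.2)·(0) + (-1.0)·(2) + 0.6 = -2.0
z1[1] = (0.4)·(-2) + (-0.7)·(0) + (0.5)·(2) - 0.4 = -0.2
z1[2] = (-0.7)·(-2) + (0.4)·(0) + (1.1)·(2) - 0.3 = 3.3
h = sigmoid(z1) = [0.1192, 0.4502, 0.9644]
output = (1.0)·(0.1192) + (0.3)·(0.4502) + (0.5)·(0.9644) - 0.6 = 0.1365

0.1365


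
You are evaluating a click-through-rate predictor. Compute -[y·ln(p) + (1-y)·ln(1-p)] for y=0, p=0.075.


BCE = -[y·ln(p) + (1-y)·ln(1-p)]
= -0 - 1·ln(1-0.075)
= -ln(0.925) = 0.078

0.078


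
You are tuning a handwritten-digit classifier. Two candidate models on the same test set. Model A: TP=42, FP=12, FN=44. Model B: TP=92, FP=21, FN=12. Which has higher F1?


Model A: P=42/54=0.7778, R=42/86=0.4884, F1=2PR/(P+R)=2TP/(2TP+FP+FN)=84/140=0.6
Model B: P=92/113=0.8142, R=92/104=0.8846, F1=2PR/(P+R)=2TP/(2TP+FP+FN)=184/217=0.8479
0.6 < 0.8479 → Model B

Model B


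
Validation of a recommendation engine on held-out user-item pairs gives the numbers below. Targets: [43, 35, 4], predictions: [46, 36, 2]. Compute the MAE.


Absolute errors: |43-46|=3, |35-36|=1, |4-2|=2
Sum = 6
MAE = 6/3 = 2

2


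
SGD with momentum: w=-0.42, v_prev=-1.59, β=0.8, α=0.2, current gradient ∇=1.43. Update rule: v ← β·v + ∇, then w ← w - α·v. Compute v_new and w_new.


v_new = 0.8·-1.59 + 1.43 = -1.272 + 1.43 = 0.158
w_new = -0.42 - 0.2·0.158 = -0.42 - 0.0316 = -0.4516

v_new=0.158, w_new=-0.4516


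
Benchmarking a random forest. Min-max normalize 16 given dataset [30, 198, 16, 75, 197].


min=16, max=198
(16-16)/(198-16) = 0/182 = 0.0

0.0


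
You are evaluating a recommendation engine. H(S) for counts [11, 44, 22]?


Probabilities: [11/77, 44/77, 22/77] ≈ [0.1429, 0.5714, 0.2857]
H = -((11/77)·log₂(11/77) + (44/77)·log₂(44/77) + (22/77)·log₂(22/77))
  = 1.3788 bits

1.3788 bits


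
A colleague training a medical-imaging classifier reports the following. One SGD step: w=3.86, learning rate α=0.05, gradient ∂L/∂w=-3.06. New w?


w_new = w - α·∇
= 3.86 - 0.05·-3.06
= 3.86 + 0.153
= 4.013

4.013


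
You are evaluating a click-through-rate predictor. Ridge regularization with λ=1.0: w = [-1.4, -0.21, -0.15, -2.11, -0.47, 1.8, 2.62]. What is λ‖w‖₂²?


‖w‖₂² = (-1.4)² + (-0.21)² + (-0.15)² + (-2.11)² + (-0.47)² + (1.8)² + (2.62)²
     = 1.96 + 0.0441 + 0.0225 + 4.4521 + 0.2209 + 3.24 + 6.8644
     = 16.804
λ·‖w‖₂² = 1.0·16.804 = 16.804

16.804


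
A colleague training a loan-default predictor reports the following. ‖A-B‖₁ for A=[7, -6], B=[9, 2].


d = |7-9| + |-6-2|
  = 2 + 8
  = 10

10


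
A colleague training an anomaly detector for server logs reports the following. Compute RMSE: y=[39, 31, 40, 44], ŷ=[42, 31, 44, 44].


MSE = 25/4 = 6.25
RMSE = √(25/4) = 2.5

2.5


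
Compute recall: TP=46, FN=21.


Recall = TP/(TP+FN)
= 46/(46+21)
= 46/67 = 68.66%

68.66%


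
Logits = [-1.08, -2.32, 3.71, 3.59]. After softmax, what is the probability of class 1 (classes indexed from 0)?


Exponentials: e^-1.08=0.3396, e^-2.32=0.0983, e^3.71=40.8538, e^3.59=36.2341
Sum = 77.5258
Softmax = [0.0044, 0.0013, 0.527, 0.4674]
p[1] = 0.0983/77.5258 = 0.0013

0.0013


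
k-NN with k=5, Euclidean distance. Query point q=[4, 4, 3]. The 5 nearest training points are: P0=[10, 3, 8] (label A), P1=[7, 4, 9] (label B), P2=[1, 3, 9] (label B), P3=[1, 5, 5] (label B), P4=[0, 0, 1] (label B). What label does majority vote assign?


d(q,P0) = 7.874  (label A)
d(q,P1) = 6.7082  (label B)
d(q,P2) = 6.7823  (label B)
d(q,P3) = 3.7417  (label B)
d(q,P4) = 6.0  (label B)
Votes: A=1, B=4
Majority → B

B


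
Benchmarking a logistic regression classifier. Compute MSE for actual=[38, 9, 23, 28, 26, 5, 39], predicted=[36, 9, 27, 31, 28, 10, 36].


Squared errors: (38-36)²=4, (9-9)²=0, (23-27)²=16, (28-31)²=9, (26-28)²=4, (5-10)²=25, (39-36)²=9
Sum = 67
MSE = 67/7 = 67/7

67/7


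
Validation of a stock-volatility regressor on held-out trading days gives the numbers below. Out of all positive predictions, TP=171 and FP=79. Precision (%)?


Precision = TP/(TP+FP)
= 171/(171+79)
= 171/250 = 68.4%

68.4%


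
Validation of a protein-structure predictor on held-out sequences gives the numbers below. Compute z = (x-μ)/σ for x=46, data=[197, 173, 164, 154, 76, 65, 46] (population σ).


μ = 125, σ = 56.1783
z = (46 - 125)/56.1783 = -1.4062

-1.4062


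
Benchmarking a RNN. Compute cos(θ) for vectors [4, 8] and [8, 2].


A·B = 4·8 + 8·2 = 48
‖A‖ = √80 = 8.9443, ‖B‖ = √68 = 8.2462
cos = 48/(√80·√68) = 48/√5440 = 0.6508

0.6508


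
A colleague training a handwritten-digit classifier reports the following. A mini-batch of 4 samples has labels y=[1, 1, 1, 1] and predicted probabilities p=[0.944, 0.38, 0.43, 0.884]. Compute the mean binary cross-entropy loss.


L[0] = -ln(0.944) = 0.0576
L[1] = -ln(0.38) = 0.9676
L[2] = -ln(0.43) = 0.844
L[3] = -ln(0.884) = 0.1233
mean = (0.0576 + 0.9676 + 0.844 + 0.1233)/4 = 0.4981

0.4981


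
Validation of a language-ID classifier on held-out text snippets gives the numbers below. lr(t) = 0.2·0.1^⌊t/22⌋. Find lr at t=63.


n_drops = ⌊63/22⌋ = 2
lr = 0.2·0.1^2 = 0.2·0.01 = 0.002

0.002


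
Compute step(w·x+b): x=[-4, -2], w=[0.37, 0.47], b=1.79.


z = (-4)·(0.37) + (-2)·(0.47) + 1.79
  = -0.63
step(z) = 0 (z<0)

0


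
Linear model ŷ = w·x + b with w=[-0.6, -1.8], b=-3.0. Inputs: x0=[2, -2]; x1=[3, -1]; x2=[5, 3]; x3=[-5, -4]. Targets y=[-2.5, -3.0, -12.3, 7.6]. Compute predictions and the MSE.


ŷ0 = (-0.6)·(2) + (-1.8)·(-2) - 3.0 = -0.6
ŷ1 = (-0.6)·(3) + (-1.8)·(-1) - 3.0 = -3.0
ŷ2 = (-0.6)·(5) + (-1.8)·(3) - 3.0 = -11.4
ŷ3 = (-0.6)·(-5) + (-1.8)·(-4) - 3.0 = 7.2
errors² = [3.61, 0.0, 0.81, 0.16]
MSE = 4.5800/4 = 1.145

1.145


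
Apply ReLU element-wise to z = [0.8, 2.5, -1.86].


ReLU(0.8) = max(0, 0.8) = 0.8
ReLU(2.5) = max(0, 2.5) = 2.5
ReLU(-1.86) = max(0, -1.86) = 0.0
result = [0.8, 2.5, 0.0]

[0.8, 2.5, 0.0]


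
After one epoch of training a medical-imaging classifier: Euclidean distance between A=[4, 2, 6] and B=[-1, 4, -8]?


d = √((4+ 1)² + (2-4)² + (6+ 8)²)
  = √(25 + 4 + 196)
  = √225 = 15.0

15.0


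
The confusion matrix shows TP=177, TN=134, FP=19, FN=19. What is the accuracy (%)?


Accuracy = (TP+TN)/(TP+TN+FP+FN)
= (177+134)/(349)
= 311/349 = 89.11%

89.11%


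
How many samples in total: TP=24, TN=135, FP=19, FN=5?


Total = TP + TN + FP + FN
= 24 + 135 + 19 + 5
= 183
(Predicted positive: 43, predicted negative: 140)

183


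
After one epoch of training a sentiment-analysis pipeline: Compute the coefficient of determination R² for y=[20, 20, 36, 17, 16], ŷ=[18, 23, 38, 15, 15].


ȳ = 21.8
SS_res = Σ(y-ŷ)² = 22
SS_tot = Σ(y-ȳ)² = 264.8
R² = 1 - SS_res/SS_tot = 1 - 0.0831 = 0.9169

0.9169


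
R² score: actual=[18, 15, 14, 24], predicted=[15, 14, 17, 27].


ȳ = 17.75
SS_res = Σ(y-ŷ)² = 28
SS_tot = Σ(y-ȳ)² = 60.75
R² = 1 - SS_res/SS_tot = 1 - 0.4609 = 0.5391

0.5391


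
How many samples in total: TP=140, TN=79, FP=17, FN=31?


Total = TP + TN + FP + FN
= 140 + 79 + 17 + 31
= 267
(Predicted positive: 157, predicted negative: 110)

267


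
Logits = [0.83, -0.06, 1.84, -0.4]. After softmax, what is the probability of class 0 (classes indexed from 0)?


Exponentials: e^0.83=2.2933, e^-0.06=0.9418, e^1.84=6.2965, e^-0.4=0.6703
Sum = 10.2019
Softmax = [0.2248, 0.0923, 0.6172, 0.0657]
p[0] = 2.2933/10.2019 = 0.2248

0.2248


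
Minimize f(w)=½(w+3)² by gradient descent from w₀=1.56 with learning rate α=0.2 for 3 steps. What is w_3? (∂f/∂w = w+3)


step 1: grad = 1.56+3 = 4.56; w = 1.56 - 0.2·(4.56) = 0.648
step 2: grad = 0.648+3 = 3.648; w = 0.648 - 0.2·(3.648) = -0.0816
step 3: grad = -0.0816+3 = 2.9184; w = -0.0816 - 0.2·(2.9184) = -0.66528

-0.66528


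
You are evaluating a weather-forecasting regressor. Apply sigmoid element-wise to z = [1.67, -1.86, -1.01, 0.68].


σ(1.67) = 1/(1+e^-1.67) = 0.8416
σ(-1.86) = 1/(1+e^1.86) = 0.1347
σ(-1.01) = 1/(1+e^1.01) = 0.267
σ(0.68) = 1/(1+e^-0.68) = 0.6637
result = [0.8416, 0.1347, 0.267, 0.6637]

[0.8416, 0.1347, 0.267, 0.6637]


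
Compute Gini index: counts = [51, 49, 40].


Probabilities: [51/140, 49/140, 40/140] ≈ [0.3643, 0.35, 0.2857]
Σpᵢ² = (2601 + 2401 + 1600)/140² = 6602/19600
Gini = 1 - Σpᵢ² = 1 - 6602/19600 = 0.6632

0.6632


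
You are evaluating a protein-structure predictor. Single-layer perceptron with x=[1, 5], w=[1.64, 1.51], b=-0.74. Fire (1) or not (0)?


z = (1)·(1.64) + (5)·(1.51) - 0.74
  = 8.45
step(z) = 1 (z≥0)

1


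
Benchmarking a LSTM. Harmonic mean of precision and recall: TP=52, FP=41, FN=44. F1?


Precision = 52/93 = 0.5591
Recall = 52/96 = 0.5417
F1 = 2·P·R/(P+R) = 2·TP/(2·TP+FP+FN) = 104/(104+41+44) = 104/189 = 0.5503

0.5503


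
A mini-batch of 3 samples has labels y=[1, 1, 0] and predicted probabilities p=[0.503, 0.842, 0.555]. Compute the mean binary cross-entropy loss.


L[0] = -ln(0.503) = 0.6872
L[1] = -ln(0.842) = 0.172
L[2] = -ln(1-0.555) = -ln(0.445) = 0.8097
mean = (0.6872 + 0.172 + 0.8097)/3 = 0.5563

0.5563


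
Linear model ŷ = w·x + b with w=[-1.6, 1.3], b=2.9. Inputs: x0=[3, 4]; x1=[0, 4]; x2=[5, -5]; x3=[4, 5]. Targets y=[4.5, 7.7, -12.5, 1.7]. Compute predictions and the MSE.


ŷ0 = (-1.6)·(3) + (1.3)·(4) + 2.9 = 3.3
ŷ1 = (-1.6)·(0) + (1.3)·(4) + 2.9 = 8.1
ŷ2 = (-1.6)·(5) + (1.3)·(-5) + 2.9 = -11.6
ŷ3 = (-1.6)·(4) + (1.3)·(5) + 2.9 = 3.0
errors² = [1.44, 0.16, 0.81, 1.69]
MSE = 4.1000/4 = 1.025

1.025


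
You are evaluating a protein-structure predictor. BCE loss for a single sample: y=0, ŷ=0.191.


BCE = -[y·ln(p) + (1-y)·ln(1-p)]
= -0 - 1·ln(1-0.191)
= -ln(0.809) = 0.212

0.212


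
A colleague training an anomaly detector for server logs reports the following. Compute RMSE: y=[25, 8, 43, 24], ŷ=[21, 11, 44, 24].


MSE = 26/4 = 6.5
RMSE = √(26/4) = 2.5495

2.5495


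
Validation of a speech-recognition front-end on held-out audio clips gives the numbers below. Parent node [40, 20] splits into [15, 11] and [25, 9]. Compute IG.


Parent = [40, 20], H_parent = 0.9183
H_left = 0.9829 (n=26), H_right = 0.8338 (n=34)
H_children = (26/60)·0.9829 + (34/60)·0.8338 = 0.8984
IG = 0.9183 - 0.8984 = 0.0199

0.0199


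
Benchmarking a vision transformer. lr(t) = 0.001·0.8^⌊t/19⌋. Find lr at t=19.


n_drops = ⌊19/19⌋ = 1
lr = 0.001·0.8^1 = 0.001·0.8 = 0.0008

0.0008


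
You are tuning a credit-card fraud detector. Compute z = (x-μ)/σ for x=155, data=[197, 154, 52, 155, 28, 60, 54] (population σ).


μ = 100, σ = 61.5908
z = (155 - 100)/61.5908 = 0.893

0.893


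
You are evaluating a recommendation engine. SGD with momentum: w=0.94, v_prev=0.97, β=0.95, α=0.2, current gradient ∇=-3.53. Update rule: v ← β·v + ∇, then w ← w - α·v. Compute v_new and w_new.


v_new = 0.95·0.97 - 3.53 = 0.9215 - 3.53 = -2.6085
w_new = 0.94 - 0.2·-2.6085 = 0.94 + 0.5217 = 1.4617

v_new=-2.6085, w_new=1.4617


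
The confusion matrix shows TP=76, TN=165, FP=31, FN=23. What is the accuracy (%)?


Accuracy = (TP+TN)/(TP+TN+FP+FN)
= (76+165)/(295)
= 241/295 = 81.69%

81.69%


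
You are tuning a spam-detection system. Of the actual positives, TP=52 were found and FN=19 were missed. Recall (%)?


Recall = TP/(TP+FN)
= 52/(52+19)
= 52/71 = 73.24%

73.24%


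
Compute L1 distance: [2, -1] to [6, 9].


d = |2-6| + |-1-9|
  = 4 + 10
  = 14

14


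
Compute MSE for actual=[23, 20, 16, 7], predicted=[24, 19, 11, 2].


Squared errors: (23-24)²=1, (20-19)²=1, (16-11)²=25, (7-2)²=25
Sum = 52
MSE = 52/4 = 13

13


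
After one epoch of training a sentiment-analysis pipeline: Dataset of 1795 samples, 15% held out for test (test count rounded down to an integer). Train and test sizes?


Test = ⌊1795·15/100⌋ = 269
Train = 1795 - 269 = 1526

Train: 1526, Test: 269


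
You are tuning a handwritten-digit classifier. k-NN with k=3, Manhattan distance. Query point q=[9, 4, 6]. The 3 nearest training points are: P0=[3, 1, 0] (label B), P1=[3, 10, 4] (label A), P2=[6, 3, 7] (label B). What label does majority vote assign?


d(q,P0) = 15  (label B)
d(q,P1) = 14  (label A)
d(q,P2) = 5  (label B)
Votes: A=1, B=2
Majority → B

B


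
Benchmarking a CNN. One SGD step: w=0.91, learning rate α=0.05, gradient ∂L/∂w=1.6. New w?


w_new = w - α·∇
= 0.91 - 0.05·1.6
= 0.91 - 0.08
= 0.83

0.83


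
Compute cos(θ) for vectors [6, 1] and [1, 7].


A·B = 6·1 + 1·7 = 13
‖A‖ = √37 = 6.0828, ‖B‖ = √50 = 7.0711
cos = 13/(√37·√50) = 13/√1850 = 0.3022

0.3022


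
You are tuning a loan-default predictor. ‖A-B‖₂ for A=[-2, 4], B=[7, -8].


d = √((-2-7)² + (4+ 8)²)
  = √(81 + 144)
  = √225 = 15.0

15.0


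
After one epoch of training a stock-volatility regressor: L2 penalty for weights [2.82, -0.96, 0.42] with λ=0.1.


‖w‖₂² = (2.82)² + (-0.96)² + (0.42)²
     = 7.9524 + 0.9216 + 0.1764
     = 9.0504
λ·‖w‖₂² = 0.1·9.0504 = 0.90504

0.90504


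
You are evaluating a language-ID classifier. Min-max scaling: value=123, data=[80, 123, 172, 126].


min=80, max=172
(123-80)/(172-80) = 43/92 = 0.4674

0.4674


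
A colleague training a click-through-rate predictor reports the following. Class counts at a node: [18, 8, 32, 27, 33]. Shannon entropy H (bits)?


Probabilities: [18/118, 8/118, 32/118, 27/118, 33/118] ≈ [0.1525, 0.0678, 0.2712, 0.2288, 0.2797]
H = -((18/118)·log₂(18/118) + (8/118)·log₂(8/118) + (32/118)·log₂(32/118) + (27/118)·log₂(27/118) + (33/118)·log₂(33/118))
  = 2.1885 bits

2.1885 bits


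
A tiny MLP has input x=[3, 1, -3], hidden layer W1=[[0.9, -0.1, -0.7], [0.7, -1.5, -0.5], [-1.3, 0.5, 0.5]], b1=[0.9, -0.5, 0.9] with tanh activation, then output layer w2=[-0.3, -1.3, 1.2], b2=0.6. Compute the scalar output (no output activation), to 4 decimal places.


z1[0] = (0.9)·(3) + (-0.1)·(1) + (-0.7)·(-3) + 0.9 = 5.6
z1[1] = (0.7)·(3) + (-1.5)·(1) + (-0.5)·(-3) - 0.5 = 1.6
z1[2] = (-1.3)·(3) + (0.5)·(1) + (0.5)·(-3) + 0.9 = -4.0
h = tanh(z1) = [1.0, 0.9217, -0.9993]
output = (-0.3)·(1.0) + (-1.3)·(0.9217) + (1.2)·(-0.9993) + 0.6 = -2.0974

-2.0974


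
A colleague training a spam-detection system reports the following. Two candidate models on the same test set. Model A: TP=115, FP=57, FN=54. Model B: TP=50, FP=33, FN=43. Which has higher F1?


Model A: P=115/172=0.6686, R=115/169=0.6805, F1=2PR/(P+R)=2TP/(2TP+FP+FN)=230/341=0.6745
Model B: P=50/83=0.6024, R=50/93=0.5376, F1=2PR/(P+R)=2TP/(2TP+FP+FN)=100/176=0.5682
0.6745 > 0.5682 → Model A

Model A


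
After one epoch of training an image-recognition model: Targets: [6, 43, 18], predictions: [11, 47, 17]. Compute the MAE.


Absolute errors: |6-11|=5, |43-47|=4, |18-17|=1
Sum = 10
MAE = 10/3 = 10/3

10/3


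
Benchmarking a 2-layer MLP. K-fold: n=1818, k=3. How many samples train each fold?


Fold size = 1818/3 = 606
Training per fold = 1818 - 606 = 1212

1212


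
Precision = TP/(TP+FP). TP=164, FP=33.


Precision = TP/(TP+FP)
= 164/(164+33)
= 164/197 = 83.25%

83.25%


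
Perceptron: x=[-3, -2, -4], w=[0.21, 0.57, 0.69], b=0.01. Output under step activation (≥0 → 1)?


z = (-3)·(0.21) + (-2)·(0.57) + (-4)·(0.69) + 0.01
  = -4.52
step(z) = 0 (z<0)

0


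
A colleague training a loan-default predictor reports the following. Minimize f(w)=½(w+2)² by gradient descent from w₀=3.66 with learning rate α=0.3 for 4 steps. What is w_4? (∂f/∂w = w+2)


step 1: grad = 3.66+2 = 5.66; w = 3.66 - 0.3·(5.66) = 1.962
step 2: grad = 1.962+2 = 3.962; w = 1.962 - 0.3·(3.962) = 0.7734
step 3: grad = 0.7734+2 = 2.7734; w = 0.7734 - 0.3·(2.7734) = -0.05862
step 4: grad = -0.05862+2 = 1.94138; w = -0.05862 - 0.3·(1.94138) = -0.641034

-0.641034


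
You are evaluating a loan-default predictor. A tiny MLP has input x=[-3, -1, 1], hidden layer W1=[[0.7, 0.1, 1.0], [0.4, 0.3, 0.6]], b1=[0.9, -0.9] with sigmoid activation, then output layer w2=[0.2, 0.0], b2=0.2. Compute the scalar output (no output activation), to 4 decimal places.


z1[0] = (0.7)·(-3) + (0.1)·(-1) + (1.0)·(1) + 0.9 = -0.3
z1[1] = (0.4)·(-3) + (0.3)·(-1) + (0.6)·(1) - 0.9 = -1.8
h = sigmoid(z1) = [0.4256, 0.1419]
output = (0.2)·(0.4256) + (0.0)·(0.1419) + 0.2 = 0.2851

0.2851


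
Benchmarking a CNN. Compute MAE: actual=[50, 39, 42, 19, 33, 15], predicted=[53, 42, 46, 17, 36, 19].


Absolute errors: |50-53|=3, |39-42|=3, |42-46|=4, |19-17|=2, |33-36|=3, |15-19|=4
Sum = 19
MAE = 19/6 = 19/6

19/6


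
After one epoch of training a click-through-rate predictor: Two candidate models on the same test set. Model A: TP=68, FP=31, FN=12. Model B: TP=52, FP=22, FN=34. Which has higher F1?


Model A: P=68/99=0.6869, R=68/80=0.85, F1=2PR/(P+R)=2TP/(2TP+FP+FN)=136/179=0.7598
Model B: P=52/74=0.7027, R=52/86=0.6047, F1=2PR/(P+R)=2TP/(2TP+FP+FN)=104/160=0.65
0.7598 > 0.65 → Model A

Model A


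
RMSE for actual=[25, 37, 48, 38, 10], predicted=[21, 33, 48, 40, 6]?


MSE = 52/5 = 10.4
RMSE = √(52/5) = 3.2249

3.2249


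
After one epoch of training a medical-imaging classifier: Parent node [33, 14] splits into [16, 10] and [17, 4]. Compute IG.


Parent = [33, 14], H_parent = 0.8787
H_left = 0.9612 (n=26), H_right = 0.7025 (n=21)
H_children = (26/47)·0.9612 + (21/47)·0.7025 = 0.8456
IG = 0.8787 - 0.8456 = 0.0331

0.0331


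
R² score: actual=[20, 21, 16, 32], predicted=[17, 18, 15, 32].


ȳ = 22.25
SS_res = Σ(y-ŷ)² = 19
SS_tot = Σ(y-ȳ)² = 140.75
R² = 1 - SS_res/SS_tot = 1 - 0.135 = 0.865

0.865


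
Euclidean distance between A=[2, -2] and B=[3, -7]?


d = √((2-3)² + (-2+ 7)²)
  = √(1 + 25)
  = √26 = 5.099

5.099


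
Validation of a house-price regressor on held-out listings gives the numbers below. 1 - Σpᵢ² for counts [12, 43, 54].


Probabilities: [12/109, 43/109, 54/109] ≈ [0.1101, 0.3945, 0.4954]
Σpᵢ² = (144 + 1849 + 2916)/109² = 4909/11881
Gini = 1 - Σpᵢ² = 1 - 4909/11881 = 0.5868

0.5868


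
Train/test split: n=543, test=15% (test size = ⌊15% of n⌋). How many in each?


Test = ⌊543·15/100⌋ = 81
Train = 543 - 81 = 462

Train: 462, Test: 81


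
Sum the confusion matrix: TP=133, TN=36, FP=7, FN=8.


Total = TP + TN + FP + FN
= 133 + 36 + 7 + 8
= 184
(Predicted positive: 140, predicted negative: 44)

184


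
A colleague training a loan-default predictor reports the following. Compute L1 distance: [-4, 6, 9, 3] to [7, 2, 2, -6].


d = |-4-7| + |6-2| + |9-2| + |3+ 6|
  = 11 + 4 + 7 + 9
  = 31

31


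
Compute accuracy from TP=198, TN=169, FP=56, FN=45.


Accuracy = (TP+TN)/(TP+TN+FP+FN)
= (198+169)/(468)
= 367/468 = 78.42%

78.42%


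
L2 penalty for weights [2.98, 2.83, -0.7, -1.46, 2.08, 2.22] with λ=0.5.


‖w‖₂² = (2.98)² + (2.83)² + (-0.7)² + (-1.46)² + (2.08)² + (2.22)²
     = 8.8804 + 8.0089 + 0.49 + 2.1316 + 4.3264 + 4.9284
     = 28.7657
λ·‖w‖₂² = 0.5·28.7657 = 14.38285

14.38285


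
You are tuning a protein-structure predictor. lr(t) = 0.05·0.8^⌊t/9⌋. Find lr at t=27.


n_drops = ⌊27/9⌋ = 3
lr = 0.05·0.8^3 = 0.05·0.512 = 0.0256

0.0256


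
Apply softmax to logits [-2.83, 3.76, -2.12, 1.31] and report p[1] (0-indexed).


Exponentials: e^-2.83=0.059, e^3.76=42.9484, e^-2.12=0.12, e^1.31=3.7062
Sum = 46.8336
Softmax = [0.0013, 0.917, 0.0026, 0.0791]
p[1] = 42.9484/46.8336 = 0.917

0.917


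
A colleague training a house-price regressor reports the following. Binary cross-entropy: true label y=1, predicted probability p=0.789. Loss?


BCE = -[y·ln(p) + (1-y)·ln(1-p)]
= -1·ln(0.789) - 0
= -ln(0.789) = 0.237

0.237


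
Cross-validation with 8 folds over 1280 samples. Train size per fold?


Fold size = 1280/8 = 160
Training per fold = 1280 - 160 = 1120

1120


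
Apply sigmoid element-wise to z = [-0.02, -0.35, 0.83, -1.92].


σ(-0.02) = 1/(1+e^0.02) = 0.495
σ(-0.35) = 1/(1+e^0.35) = 0.4134
σ(0.83) = 1/(1+e^-0.83) = 0.6964
σ(-1.92) = 1/(1+e^1.92) = 0.1279
result = [0.495, 0.4134, 0.6964, 0.1279]

[0.495, 0.4134, 0.6964, 0.1279]


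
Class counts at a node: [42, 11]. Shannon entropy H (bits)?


Probabilities: [42/53, 11/53] ≈ [0.7925, 0.2075]
H = -((42/53)·log₂(42/53) + (11/53)·log₂(11/53))
  = 0.7368 bits

0.7368 bits


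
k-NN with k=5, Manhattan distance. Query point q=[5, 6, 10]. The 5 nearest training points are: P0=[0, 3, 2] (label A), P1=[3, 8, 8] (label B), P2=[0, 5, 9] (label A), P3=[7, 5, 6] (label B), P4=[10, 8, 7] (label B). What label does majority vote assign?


d(q,P0) = 16  (label A)
d(q,P1) = 6  (label B)
d(q,P2) = 7  (label A)
d(q,P3) = 7  (label B)
d(q,P4) = 10  (label B)
Votes: A=2, B=3
Majority → B

B


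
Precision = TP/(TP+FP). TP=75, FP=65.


Precision = TP/(TP+FP)
= 75/(75+65)
= 75/140 = 53.57%

53.57%


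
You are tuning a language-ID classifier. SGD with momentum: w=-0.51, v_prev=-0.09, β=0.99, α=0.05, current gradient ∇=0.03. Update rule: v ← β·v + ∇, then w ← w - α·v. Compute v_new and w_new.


v_new = 0.99·-0.09 + 0.03 = -0.0891 + 0.03 = -0.0591
w_new = -0.51 - 0.05·-0.0591 = -0.51 + 0.002955 = -0.507045

v_new=-0.0591, w_new=-0.507045


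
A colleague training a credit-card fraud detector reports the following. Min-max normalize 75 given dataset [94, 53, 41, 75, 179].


min=41, max=179
(75-41)/(179-41) = 34/138 = 0.2464

0.2464


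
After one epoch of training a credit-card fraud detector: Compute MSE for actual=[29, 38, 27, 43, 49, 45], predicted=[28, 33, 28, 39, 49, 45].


Squared errors: (29-28)²=1, (38-33)²=25, (27-28)²=1, (43-39)²=16, (49-49)²=0, (45-45)²=0
Sum = 43
MSE = 43/6 = 43/6

43/6


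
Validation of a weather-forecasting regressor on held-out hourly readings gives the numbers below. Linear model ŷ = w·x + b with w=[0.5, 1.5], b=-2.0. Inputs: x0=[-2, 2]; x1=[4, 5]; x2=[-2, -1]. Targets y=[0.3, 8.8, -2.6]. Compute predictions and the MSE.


ŷ0 = (0.5)·(-2) + (1.5)·(2) - 2.0 = 0.0
ŷ1 = (0.5)·(4) + (1.5)·(5) - 2.0 = 7.5
ŷ2 = (0.5)·(-2) + (1.5)·(-1) - 2.0 = -4.5
errors² = [0.09, 1.69, 3.61]
MSE = 5.3900/3 = 1.7967

1.7967


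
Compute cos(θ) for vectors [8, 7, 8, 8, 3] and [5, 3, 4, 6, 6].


A·B = 8·5 + 7·3 + 8·4 + 8·6 + 3·6 = 159
‖A‖ = √250 = 15.8114, ‖B‖ = √122 = 11.0454
cos = 159/(√250·√122) = 159/√30500 = 0.9104

0.9104


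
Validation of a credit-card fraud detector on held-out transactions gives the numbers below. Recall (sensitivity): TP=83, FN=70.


Recall = TP/(TP+FN)
= 83/(83+70)
= 83/153 = 54.25%

54.25%


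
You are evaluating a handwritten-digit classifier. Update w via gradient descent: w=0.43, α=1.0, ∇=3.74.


w_new = w - α·∇
= 0.43 - 1.0·3.74
= 0.43 - 3.74
= -3.31

-3.31


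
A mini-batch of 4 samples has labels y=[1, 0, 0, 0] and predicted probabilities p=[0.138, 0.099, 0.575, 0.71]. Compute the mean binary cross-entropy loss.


L[0] = -ln(0.138) = 1.9805
L[1] = -ln(1-0.099) = -ln(0.901) = 0.1043
L[2] = -ln(1-0.575) = -ln(0.425) = 0.8557
L[3] = -ln(1-0.71) = -ln(0.29) = 1.2379
mean = (1.9805 + 0.1043 + 0.8557 + 1.2379)/4 = 1.0446

1.0446


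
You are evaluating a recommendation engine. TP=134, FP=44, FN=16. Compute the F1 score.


Precision = 134/178 = 0.7528
Recall = 134/150 = 0.8933
F1 = 2·P·R/(P+R) = 2·TP/(2·TP+FP+FN) = 268/(268+44+16) = 268/328 = 0.8171

0.8171


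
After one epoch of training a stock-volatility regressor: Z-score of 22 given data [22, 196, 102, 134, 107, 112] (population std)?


μ = 112.1667, σ = 51.2589
z = (22 - 112.1667)/51.2589 = -1.759

-1.759


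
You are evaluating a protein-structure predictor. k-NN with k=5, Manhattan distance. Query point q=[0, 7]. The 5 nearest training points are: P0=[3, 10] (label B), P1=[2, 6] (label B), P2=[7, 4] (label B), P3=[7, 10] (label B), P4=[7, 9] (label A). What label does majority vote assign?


d(q,P0) = 6  (label B)
d(q,P1) = 3  (label B)
d(q,P2) = 10  (label B)
d(q,P3) = 10  (label B)
d(q,P4) = 9  (label A)
Votes: A=1, B=4
Majority → B

B


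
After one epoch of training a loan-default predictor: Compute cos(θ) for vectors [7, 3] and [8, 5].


A·B = 7·8 + 3·5 = 71
‖A‖ = √58 = 7.6158, ‖B‖ = √89 = 9.434
cos = 71/(√58·√89) = 71/√5162 = 0.9882

0.9882


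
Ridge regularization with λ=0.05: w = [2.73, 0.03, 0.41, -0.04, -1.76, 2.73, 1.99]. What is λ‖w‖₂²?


‖w‖₂² = (2.73)² + (0.03)² + (0.41)² + (-0.04)² + (-1.76)² + (2.73)² + (1.99)²
     = 7.4529 + 0.0009 + 0.1681 + 0.0016 + 3.0976 + 7.4529 + 3.9601
     = 22.1341
λ·‖w‖₂² = 0.05·22.1341 = 1.106705

1.106705
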